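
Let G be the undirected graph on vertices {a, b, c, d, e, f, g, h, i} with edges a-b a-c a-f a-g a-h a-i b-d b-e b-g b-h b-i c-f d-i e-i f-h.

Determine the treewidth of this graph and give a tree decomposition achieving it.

Each bag holds 3 vertices, so the decomposition has width 2, which upper-bounds the treewidth. For the lower bound, the 3 vertices {a, c, f} are pairwise adjacent, and any tree decomposition puts a clique entirely inside one bag — forcing width ≥ 2. The upper and lower bounds meet at 2, so that is the treewidth.

Treewidth 2.
Bags: B1 = {a, b, h}  B2 = {a, f, h}  B3 = {a, b, g}  B4 = {a, b, i}  B5 = {b, e, i}  B6 = {b, d, i}  B7 = {a, c, f}
Tree: B1–B2, B1–B3, B1–B4, B4–B5, B5–B6, B2–B7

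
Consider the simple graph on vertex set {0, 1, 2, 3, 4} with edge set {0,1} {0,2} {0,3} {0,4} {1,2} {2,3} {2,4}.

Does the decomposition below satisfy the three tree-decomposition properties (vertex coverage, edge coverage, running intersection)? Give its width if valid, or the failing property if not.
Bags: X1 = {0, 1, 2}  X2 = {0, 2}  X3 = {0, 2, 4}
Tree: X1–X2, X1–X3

No — vertex 3 appears in no bag.

A tree decomposition must satisfy three properties: every vertex lies in some bag; for every edge, both endpoints lie together in some bag; and for every vertex, the bags containing it form a connected subtree. Here vertex 3 appears in no bag, so the decomposition is invalid.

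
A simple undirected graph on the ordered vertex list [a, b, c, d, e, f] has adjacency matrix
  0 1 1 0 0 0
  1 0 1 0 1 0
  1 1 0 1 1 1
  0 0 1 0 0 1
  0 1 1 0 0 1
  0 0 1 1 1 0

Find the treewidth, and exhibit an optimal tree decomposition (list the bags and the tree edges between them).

Treewidth 2.
One optimal decomposition is:
Bags: B1 = {b, c, e}  B2 = {a, b, c}  B3 = {c, e, f}  B4 = {c, d, f}
Tree: B1–B2, B1–B3, B3–B4

The largest bag has 3 vertices, giving width 2; this decomposition certifies tw(G) ≤ 2. For the lower bound, the 3 vertices {a, b, c} are pairwise adjacent, and any tree decomposition puts a clique entirely inside one bag — forcing width ≥ 2. Hence tw(G) = 2 exactly.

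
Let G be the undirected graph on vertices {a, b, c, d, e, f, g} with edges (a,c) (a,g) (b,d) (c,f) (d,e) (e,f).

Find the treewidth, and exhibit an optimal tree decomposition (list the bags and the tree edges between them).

Each bag holds 2 vertices, so the decomposition has width 1, which upper-bounds the treewidth. Since G has at least one edge (e.g. b–d), it is not an edgeless graph, so tw(G) ≥ 1. Therefore the treewidth is 1.

Treewidth 1.
Bags: B1 = {b, d}  B2 = {d, e}  B3 = {e, f}  B4 = {c, f}  B5 = {a, c}  B6 = {a, g}
Tree: B1–B2, B2–B3, B3–B4, B4–B5, B5–B6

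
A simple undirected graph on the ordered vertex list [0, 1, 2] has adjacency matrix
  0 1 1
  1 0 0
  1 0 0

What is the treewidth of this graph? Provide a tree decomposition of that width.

Every bag has size at most 2, so the width is 2 − 1 = 1 and tw(G) ≤ 1. G has an edge, so its treewidth is at least 1. Hence tw(G) = 1 exactly.

Treewidth 1.
One such decomposition:
Bags: B1 = {0, 2}  B2 = {0, 1}
Tree: B1–B2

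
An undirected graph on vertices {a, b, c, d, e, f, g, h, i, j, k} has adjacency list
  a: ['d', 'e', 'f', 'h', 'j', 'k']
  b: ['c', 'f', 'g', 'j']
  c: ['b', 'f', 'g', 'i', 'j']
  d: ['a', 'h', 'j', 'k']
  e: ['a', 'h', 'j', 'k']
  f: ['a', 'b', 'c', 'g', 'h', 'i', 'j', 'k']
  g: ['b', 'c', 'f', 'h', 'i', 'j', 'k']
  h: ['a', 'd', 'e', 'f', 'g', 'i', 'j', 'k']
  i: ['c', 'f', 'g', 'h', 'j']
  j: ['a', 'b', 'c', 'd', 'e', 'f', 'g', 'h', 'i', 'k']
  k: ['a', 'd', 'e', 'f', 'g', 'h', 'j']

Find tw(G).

A width-4 tree decomposition is:
Bags: B1 = {f, g, h, j, k}  B2 = {a, f, h, j, k}  B3 = {f, g, h, i, j}  B4 = {a, d, h, j, k}  B5 = {a, e, h, j, k}  B6 = {c, f, g, i, j}  B7 = {b, c, f, g, j}
Tree: B1–B2, B1–B3, B2–B4, B2–B5, B3–B6, B6–B7
Each bag holds 5 vertices, so the decomposition has width 4, which upper-bounds the treewidth. Conversely, {a, d, h, j, k} is a clique of size 5, and the vertices of any clique must share a bag in every tree decomposition; so some bag has ≥ 5 vertices and tw(G) ≥ 4. Hence tw(G) = 4 exactly.

4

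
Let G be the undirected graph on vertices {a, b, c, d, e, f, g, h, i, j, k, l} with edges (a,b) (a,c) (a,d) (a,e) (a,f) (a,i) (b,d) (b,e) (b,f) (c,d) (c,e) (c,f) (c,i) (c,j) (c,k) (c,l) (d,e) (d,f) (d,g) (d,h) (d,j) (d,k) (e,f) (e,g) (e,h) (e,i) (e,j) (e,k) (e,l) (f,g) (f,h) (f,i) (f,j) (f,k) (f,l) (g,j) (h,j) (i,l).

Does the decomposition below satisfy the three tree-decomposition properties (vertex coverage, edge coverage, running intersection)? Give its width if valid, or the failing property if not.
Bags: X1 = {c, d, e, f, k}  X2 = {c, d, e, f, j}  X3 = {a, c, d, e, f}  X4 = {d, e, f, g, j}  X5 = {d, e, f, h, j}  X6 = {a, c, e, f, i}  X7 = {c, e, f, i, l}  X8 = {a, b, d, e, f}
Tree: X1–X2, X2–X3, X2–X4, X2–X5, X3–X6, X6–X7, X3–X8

Yes; width 4.

Every vertex of G appears in some bag (union = {a, b, c, d, e, f, g, h, i, j, k, l}); every edge is covered by a bag; and for each vertex v the set of bags containing v is connected in the bag tree. The decomposition is therefore valid. The largest bag has 5 vertices, so the width is 4.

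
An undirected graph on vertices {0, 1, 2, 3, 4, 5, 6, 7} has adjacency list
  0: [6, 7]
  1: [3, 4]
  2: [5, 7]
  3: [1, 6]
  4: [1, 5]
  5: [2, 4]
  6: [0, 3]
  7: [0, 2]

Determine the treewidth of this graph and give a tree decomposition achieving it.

Treewidth 2.
One optimal decomposition is:
Bags: B1 = {1, 4, 5}  B2 = {1, 2, 5}  B3 = {1, 2, 7}  B4 = {0, 1, 7}  B5 = {0, 1, 6}  B6 = {1, 3, 6}
Tree: B1–B2, B2–B3, B3–B4, B4–B5, B5–B6

The largest bag has 3 vertices, giving width 2; this decomposition certifies tw(G) ≤ 2. For the lower bound, G contains the cycle 1–4–5–2–7–0–6–3–1, so G is not a forest; only forests have treewidth ≤ 1, hence tw(G) ≥ 2. Therefore the treewidth is 2.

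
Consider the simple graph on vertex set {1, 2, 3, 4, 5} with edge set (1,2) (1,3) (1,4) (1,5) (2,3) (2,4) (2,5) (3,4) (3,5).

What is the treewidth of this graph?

3

A width-3 tree decomposition is:
Bags: B1 = {1, 2, 3, 5}  B2 = {1, 2, 3, 4}
Tree: B1–B2
Each bag holds 4 vertices, so the decomposition has width 3, which upper-bounds the treewidth. Conversely, {1, 2, 3, 4} is a clique of size 4, and the vertices of any clique must share a bag in every tree decomposition; so some bag has ≥ 4 vertices and tw(G) ≥ 3. Hence tw(G) = 3 exactly.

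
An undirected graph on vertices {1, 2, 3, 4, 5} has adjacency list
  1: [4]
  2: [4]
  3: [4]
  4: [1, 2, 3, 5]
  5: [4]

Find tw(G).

A width-1 tree decomposition is:
Bags: B1 = {4, 5}  B2 = {1, 4}  B3 = {3, 4}  B4 = {2, 4}
Tree: B1–B2, B2–B3, B1–B4
Each bag holds 2 vertices, so the decomposition has width 1, which upper-bounds the treewidth. G has an edge, so its treewidth is at least 1. Therefore the treewidth is 1.

1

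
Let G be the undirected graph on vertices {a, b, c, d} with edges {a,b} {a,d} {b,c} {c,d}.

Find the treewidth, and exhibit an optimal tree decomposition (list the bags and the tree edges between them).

The largest bag has 3 vertices, giving width 2; this decomposition certifies tw(G) ≤ 2. The edges b–a–d–c–b form a cycle, so G is not a tree and its treewidth is at least 2. Combining the bounds, tw(G) = 2.

Treewidth 2.
Bags: B1 = {a, b, d}  B2 = {b, c, d}
Tree: B1–B2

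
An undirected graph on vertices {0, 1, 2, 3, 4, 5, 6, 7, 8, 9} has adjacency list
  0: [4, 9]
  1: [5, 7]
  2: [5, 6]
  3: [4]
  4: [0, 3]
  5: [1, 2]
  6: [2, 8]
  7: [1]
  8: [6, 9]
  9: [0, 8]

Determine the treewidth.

1

A width-1 tree decomposition is:
Bags: B1 = {3, 4}  B2 = {0, 4}  B3 = {0, 9}  B4 = {8, 9}  B5 = {6, 8}  B6 = {2, 6}  B7 = {2, 5}  B8 = {1, 5}  B9 = {1, 7}
Tree: B1–B2, B2–B3, B3–B4, B4–B5, B5–B6, B6–B7, B7–B8, B8–B9
The largest bag has 2 vertices, giving width 1; this decomposition certifies tw(G) ≤ 1. G has an edge, so its treewidth is at least 1. The upper and lower bounds meet at 1, so that is the treewidth.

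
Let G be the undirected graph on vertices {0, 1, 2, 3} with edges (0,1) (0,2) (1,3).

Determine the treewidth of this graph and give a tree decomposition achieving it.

Treewidth 1.
Bags: B1 = {0, 1}  B2 = {0, 2}  B3 = {1, 3}
Tree: B1–B2, B1–B3

Every bag has size at most 2, so the width is 2 − 1 = 1 and tw(G) ≤ 1. G has an edge, so its treewidth is at least 1. Hence tw(G) = 1 exactly.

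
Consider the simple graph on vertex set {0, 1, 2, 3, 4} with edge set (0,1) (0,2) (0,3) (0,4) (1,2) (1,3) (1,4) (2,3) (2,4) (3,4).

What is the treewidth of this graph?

A width-4 tree decomposition is:
Bags: B1 = {0, 1, 2, 3, 4}
Tree: (single bag)
A single bag containing all 5 vertices is trivially a valid decomposition of width 4. Conversely, {0, 1, 2, 3, 4} is a clique of size 5, and the vertices of any clique must share a bag in every tree decomposition; so some bag has ≥ 5 vertices and tw(G) ≥ 4. Combining the bounds, tw(G) = 4.

4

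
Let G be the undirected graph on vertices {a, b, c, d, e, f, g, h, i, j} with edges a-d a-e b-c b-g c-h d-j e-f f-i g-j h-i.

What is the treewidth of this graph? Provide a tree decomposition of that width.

Every bag has size at most 3, so the width is 3 − 1 = 2 and tw(G) ≤ 2. The edges b–c–h–i–f–e–a–d–j–g–b form a cycle, so G is not a tree and its treewidth is at least 2. Combining the bounds, tw(G) = 2.

Treewidth 2.
One such decomposition:
Bags: B1 = {b, c, h}  B2 = {b, h, i}  B3 = {b, f, i}  B4 = {b, e, f}  B5 = {a, b, e}  B6 = {a, b, d}  B7 = {b, d, j}  B8 = {b, g, j}
Tree: B1–B2, B2–B3, B3–B4, B4–B5, B5–B6, B6–B7, B7–B8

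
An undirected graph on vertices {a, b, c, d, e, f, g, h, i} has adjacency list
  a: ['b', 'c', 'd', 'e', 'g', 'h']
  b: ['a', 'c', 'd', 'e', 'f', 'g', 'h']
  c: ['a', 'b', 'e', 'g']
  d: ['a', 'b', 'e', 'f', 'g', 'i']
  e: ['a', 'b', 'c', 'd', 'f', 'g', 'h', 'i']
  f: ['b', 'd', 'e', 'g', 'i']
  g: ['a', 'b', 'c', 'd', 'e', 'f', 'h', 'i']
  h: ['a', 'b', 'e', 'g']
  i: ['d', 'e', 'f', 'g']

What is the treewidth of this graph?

A width-4 tree decomposition is:
Bags: B1 = {b, d, e, f, g}  B2 = {d, e, f, g, i}  B3 = {a, b, d, e, g}  B4 = {a, b, e, g, h}  B5 = {a, b, c, e, g}
Tree: B1–B2, B1–B3, B3–B4, B4–B5
The largest bag has 5 vertices, giving width 4; this decomposition certifies tw(G) ≤ 4. On the other hand G contains the 5-clique {a, b, d, e, g}. A clique must lie in a single bag of any decomposition, so no decomposition can have width below 4. Combining the bounds, tw(G) = 4.

4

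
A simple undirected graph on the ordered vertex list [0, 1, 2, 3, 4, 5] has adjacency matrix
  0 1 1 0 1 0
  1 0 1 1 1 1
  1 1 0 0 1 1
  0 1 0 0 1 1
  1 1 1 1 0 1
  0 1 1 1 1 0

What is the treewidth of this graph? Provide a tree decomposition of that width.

Treewidth 3.
One optimal decomposition is:
Bags: B1 = {1, 2, 4, 5}  B2 = {1, 3, 4, 5}  B3 = {0, 1, 2, 4}
Tree: B1–B2, B1–B3

The largest bag has 4 vertices, giving width 3; this decomposition certifies tw(G) ≤ 3. On the other hand G contains the 4-clique {0, 1, 2, 4}. A clique must lie in a single bag of any decomposition, so no decomposition can have width below 3. Therefore the treewidth is 3.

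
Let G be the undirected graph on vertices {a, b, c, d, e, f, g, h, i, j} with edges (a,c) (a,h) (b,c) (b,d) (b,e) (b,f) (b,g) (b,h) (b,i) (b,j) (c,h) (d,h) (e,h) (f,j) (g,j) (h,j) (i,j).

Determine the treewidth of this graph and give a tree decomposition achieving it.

Treewidth 2.
One optimal decomposition is:
Bags: B1 = {b, h, j}  B2 = {b, c, h}  B3 = {b, f, j}  B4 = {a, c, h}  B5 = {b, d, h}  B6 = {b, i, j}  B7 = {b, e, h}  B8 = {b, g, j}
Tree: B1–B2, B1–B3, B2–B4, B2–B5, B1–B6, B5–B7, B3–B8

The largest bag has 3 vertices, giving width 2; this decomposition certifies tw(G) ≤ 2. Conversely, {a, c, h} is a clique of size 3, and the vertices of any clique must share a bag in every tree decomposition; so some bag has ≥ 3 vertices and tw(G) ≥ 2. Hence tw(G) = 2 exactly.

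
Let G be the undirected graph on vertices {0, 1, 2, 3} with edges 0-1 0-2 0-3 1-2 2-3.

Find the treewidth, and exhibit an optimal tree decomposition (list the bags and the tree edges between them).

Every bag has size at most 3, so the width is 3 − 1 = 2 and tw(G) ≤ 2. On the other hand G contains the 3-clique {0, 1, 2}. A clique must lie in a single bag of any decomposition, so no decomposition can have width below 2. Combining the bounds, tw(G) = 2.

Treewidth 2.
One optimal decomposition is:
Bags: B1 = {0, 2, 3}  B2 = {0, 1, 2}
Tree: B1–B2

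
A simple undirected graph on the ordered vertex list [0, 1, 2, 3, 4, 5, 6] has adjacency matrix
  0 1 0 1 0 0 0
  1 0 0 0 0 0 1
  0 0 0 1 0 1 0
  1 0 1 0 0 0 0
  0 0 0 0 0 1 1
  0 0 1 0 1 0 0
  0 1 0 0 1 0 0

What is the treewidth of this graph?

2

A width-2 tree decomposition is:
Bags: B1 = {0, 1, 3}  B2 = {1, 3, 6}  B3 = {3, 4, 6}  B4 = {3, 4, 5}  B5 = {2, 3, 5}
Tree: B1–B2, B2–B3, B3–B4, B4–B5
The largest bag has 3 vertices, giving width 2; this decomposition certifies tw(G) ≤ 2. Since 3–0–1–6–4–5–2–3 is a cycle in G, G is not acyclic. Forests are exactly the graphs of treewidth ≤ 1, so tw(G) ≥ 2. The upper and lower bounds meet at 2, so that is the treewidth.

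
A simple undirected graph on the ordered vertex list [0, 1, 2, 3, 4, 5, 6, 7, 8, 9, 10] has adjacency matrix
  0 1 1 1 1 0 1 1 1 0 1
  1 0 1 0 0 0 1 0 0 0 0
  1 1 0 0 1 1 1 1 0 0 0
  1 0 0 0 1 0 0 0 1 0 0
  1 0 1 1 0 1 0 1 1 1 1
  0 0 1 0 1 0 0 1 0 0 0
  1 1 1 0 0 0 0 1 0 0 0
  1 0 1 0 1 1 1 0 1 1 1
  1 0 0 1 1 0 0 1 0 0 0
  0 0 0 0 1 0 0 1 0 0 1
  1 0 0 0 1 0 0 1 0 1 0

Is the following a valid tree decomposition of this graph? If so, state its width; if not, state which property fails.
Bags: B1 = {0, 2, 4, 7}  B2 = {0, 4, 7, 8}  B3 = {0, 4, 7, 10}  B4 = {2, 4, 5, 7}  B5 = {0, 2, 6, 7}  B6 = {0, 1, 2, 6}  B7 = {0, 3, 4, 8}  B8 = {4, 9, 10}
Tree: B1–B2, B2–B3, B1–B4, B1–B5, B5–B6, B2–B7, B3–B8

No — edge (7,9) lies in no bag.

A tree decomposition must satisfy three properties: every vertex lies in some bag; for every edge, both endpoints lie together in some bag; and for every vertex, the bags containing it form a connected subtree. Here edge (7,9) lies in no bag, so the decomposition is invalid.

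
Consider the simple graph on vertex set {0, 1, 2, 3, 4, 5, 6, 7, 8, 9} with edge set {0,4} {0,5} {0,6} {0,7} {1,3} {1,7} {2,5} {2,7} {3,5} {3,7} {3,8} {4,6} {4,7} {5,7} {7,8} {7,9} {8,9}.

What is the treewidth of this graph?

A width-2 tree decomposition is:
Bags: B1 = {3, 7, 8}  B2 = {3, 5, 7}  B3 = {0, 5, 7}  B4 = {2, 5, 7}  B5 = {1, 3, 7}  B6 = {0, 4, 7}  B7 = {7, 8, 9}  B8 = {0, 4, 6}
Tree: B1–B2, B2–B3, B2–B4, B1–B5, B3–B6, B1–B7, B6–B8
Every bag has size at most 3, so the width is 3 − 1 = 2 and tw(G) ≤ 2. Conversely, {0, 4, 6} is a clique of size 3, and the vertices of any clique must share a bag in every tree decomposition; so some bag has ≥ 3 vertices and tw(G) ≥ 2. The upper and lower bounds meet at 2, so that is the treewidth.

2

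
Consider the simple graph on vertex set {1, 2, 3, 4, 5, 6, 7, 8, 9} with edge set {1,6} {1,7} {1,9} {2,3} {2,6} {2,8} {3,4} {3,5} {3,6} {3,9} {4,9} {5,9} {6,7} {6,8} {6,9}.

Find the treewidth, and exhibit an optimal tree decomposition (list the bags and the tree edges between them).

Every bag has size at most 3, so the width is 3 − 1 = 2 and tw(G) ≤ 2. For the lower bound, the 3 vertices {3, 4, 9} are pairwise adjacent, and any tree decomposition puts a clique entirely inside one bag — forcing width ≥ 2. Hence tw(G) = 2 exactly.

Treewidth 2.
One optimal decomposition is:
Bags: B1 = {3, 4, 9}  B2 = {3, 6, 9}  B3 = {2, 3, 6}  B4 = {3, 5, 9}  B5 = {1, 6, 9}  B6 = {1, 6, 7}  B7 = {2, 6, 8}
Tree: B1–B2, B2–B3, B1–B4, B2–B5, B5–B6, B3–B7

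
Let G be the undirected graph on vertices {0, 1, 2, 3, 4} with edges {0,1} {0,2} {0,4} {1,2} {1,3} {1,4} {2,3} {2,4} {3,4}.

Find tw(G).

3

A width-3 tree decomposition is:
Bags: B1 = {0, 1, 2, 4}  B2 = {1, 2, 3, 4}
Tree: B1–B2
Every bag has size at most 4, so the width is 4 − 1 = 3 and tw(G) ≤ 3. For the lower bound, the 4 vertices {0, 1, 2, 4} are pairwise adjacent, and any tree decomposition puts a clique entirely inside one bag — forcing width ≥ 3. The upper and lower bounds meet at 3, so that is the treewidth.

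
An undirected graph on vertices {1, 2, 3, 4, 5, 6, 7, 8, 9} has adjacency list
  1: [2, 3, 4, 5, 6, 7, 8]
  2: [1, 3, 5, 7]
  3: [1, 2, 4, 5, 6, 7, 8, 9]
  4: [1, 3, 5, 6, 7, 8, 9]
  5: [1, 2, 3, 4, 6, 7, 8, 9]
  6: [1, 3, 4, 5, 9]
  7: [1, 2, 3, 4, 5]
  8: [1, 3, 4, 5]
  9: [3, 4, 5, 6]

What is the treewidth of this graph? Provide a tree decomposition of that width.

Treewidth 4.
Bags: B1 = {1, 3, 4, 5, 7}  B2 = {1, 3, 4, 5, 8}  B3 = {1, 3, 4, 5, 6}  B4 = {3, 4, 5, 6, 9}  B5 = {1, 2, 3, 5, 7}
Tree: B1–B2, B2–B3, B3–B4, B1–B5

Each bag holds 5 vertices, so the decomposition has width 4, which upper-bounds the treewidth. Conversely, {1, 2, 3, 5, 7} is a clique of size 5, and the vertices of any clique must share a bag in every tree decomposition; so some bag has ≥ 5 vertices and tw(G) ≥ 4. Combining the bounds, tw(G) = 4.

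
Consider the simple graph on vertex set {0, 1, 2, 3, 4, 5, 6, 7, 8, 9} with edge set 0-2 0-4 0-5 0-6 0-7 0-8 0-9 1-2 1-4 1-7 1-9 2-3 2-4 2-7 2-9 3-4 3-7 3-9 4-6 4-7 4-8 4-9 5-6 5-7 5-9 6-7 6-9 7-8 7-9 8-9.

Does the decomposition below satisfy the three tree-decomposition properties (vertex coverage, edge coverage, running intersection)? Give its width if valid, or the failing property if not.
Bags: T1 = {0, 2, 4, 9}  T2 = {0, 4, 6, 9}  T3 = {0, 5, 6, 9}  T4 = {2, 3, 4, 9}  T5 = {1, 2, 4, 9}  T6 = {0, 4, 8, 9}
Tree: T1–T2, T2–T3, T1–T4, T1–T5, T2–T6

No — vertex 7 appears in no bag.

A tree decomposition must satisfy three properties: every vertex lies in some bag; for every edge, both endpoints lie together in some bag; and for every vertex, the bags containing it form a connected subtree. Here vertex 7 appears in no bag, so the decomposition is invalid.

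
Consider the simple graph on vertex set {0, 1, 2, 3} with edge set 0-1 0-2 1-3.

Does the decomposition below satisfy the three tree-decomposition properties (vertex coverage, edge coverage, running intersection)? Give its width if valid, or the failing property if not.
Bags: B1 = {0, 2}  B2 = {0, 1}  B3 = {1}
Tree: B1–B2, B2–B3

No — vertex 3 appears in no bag.

A tree decomposition must satisfy three properties: every vertex lies in some bag; for every edge, both endpoints lie together in some bag; and for every vertex, the bags containing it form a connected subtree. Here vertex 3 appears in no bag, so the decomposition is invalid.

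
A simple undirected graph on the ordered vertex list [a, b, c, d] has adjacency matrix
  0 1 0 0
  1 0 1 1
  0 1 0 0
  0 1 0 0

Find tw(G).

A width-1 tree decomposition is:
Bags: B1 = {b, d}  B2 = {b, c}  B3 = {a, b}
Tree: B1–B2, B2–B3
Every bag has size at most 2, so the width is 2 − 1 = 1 and tw(G) ≤ 1. Any graph with an edge has treewidth ≥ 1, and G has the edge b–d. Combining the bounds, tw(G) = 1.

1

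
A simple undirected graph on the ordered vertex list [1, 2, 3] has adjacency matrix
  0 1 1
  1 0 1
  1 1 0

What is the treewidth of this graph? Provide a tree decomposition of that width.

Treewidth 2.
Bags: B1 = {1, 2, 3}
Tree: (single bag)

A single bag containing all 3 vertices is trivially a valid decomposition of width 2. For the lower bound, the 3 vertices {1, 2, 3} are pairwise adjacent, and any tree decomposition puts a clique entirely inside one bag — forcing width ≥ 2. Hence tw(G) = 2 exactly.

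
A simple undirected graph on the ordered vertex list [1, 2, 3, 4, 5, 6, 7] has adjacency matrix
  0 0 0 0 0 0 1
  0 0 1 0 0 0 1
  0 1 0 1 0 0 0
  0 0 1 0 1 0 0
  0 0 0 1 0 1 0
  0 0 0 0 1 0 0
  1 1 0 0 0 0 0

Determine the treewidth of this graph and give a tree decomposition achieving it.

Each bag holds 2 vertices, so the decomposition has width 1, which upper-bounds the treewidth. Any graph with an edge has treewidth ≥ 1, and G has the edge 1–7. The upper and lower bounds meet at 1, so that is the treewidth.

Treewidth 1.
Bags: B1 = {1, 7}  B2 = {2, 7}  B3 = {2, 3}  B4 = {3, 4}  B5 = {4, 5}  B6 = {5, 6}
Tree: B1–B2, B2–B3, B3–B4, B4–B5, B5–B6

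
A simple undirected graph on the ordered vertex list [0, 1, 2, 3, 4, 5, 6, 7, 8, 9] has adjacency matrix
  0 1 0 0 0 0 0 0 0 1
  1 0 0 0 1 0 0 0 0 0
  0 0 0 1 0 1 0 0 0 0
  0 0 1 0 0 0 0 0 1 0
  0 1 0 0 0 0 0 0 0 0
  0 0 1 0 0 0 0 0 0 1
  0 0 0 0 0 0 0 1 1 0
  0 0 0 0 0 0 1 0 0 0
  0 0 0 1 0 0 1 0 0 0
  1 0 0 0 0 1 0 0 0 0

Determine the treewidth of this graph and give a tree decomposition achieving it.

Treewidth 1.
One such decomposition:
Bags: B1 = {1, 4}  B2 = {0, 1}  B3 = {0, 9}  B4 = {5, 9}  B5 = {2, 5}  B6 = {2, 3}  B7 = {3, 8}  B8 = {6, 8}  B9 = {6, 7}
Tree: B1–B2, B2–B3, B3–B4, B4–B5, B5–B6, B6–B7, B7–B8, B8–B9

Each bag holds 2 vertices, so the decomposition has width 1, which upper-bounds the treewidth. G has an edge, so its treewidth is at least 1. Hence tw(G) = 1 exactly.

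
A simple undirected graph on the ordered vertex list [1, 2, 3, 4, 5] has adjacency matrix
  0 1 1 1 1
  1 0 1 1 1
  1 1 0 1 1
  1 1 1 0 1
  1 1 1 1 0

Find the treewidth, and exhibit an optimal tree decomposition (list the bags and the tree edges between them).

A single bag containing all 5 vertices is trivially a valid decomposition of width 4. For the lower bound, the 5 vertices {1, 2, 3, 4, 5} are pairwise adjacent, and any tree decomposition puts a clique entirely inside one bag — forcing width ≥ 4. Combining the bounds, tw(G) = 4.

Treewidth 4.
One optimal decomposition is:
Bags: B1 = {1, 2, 3, 4, 5}
Tree: (single bag)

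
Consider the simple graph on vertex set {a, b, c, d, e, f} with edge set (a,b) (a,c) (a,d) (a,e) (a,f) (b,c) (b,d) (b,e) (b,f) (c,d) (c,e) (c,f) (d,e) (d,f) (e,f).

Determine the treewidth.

A width-5 tree decomposition is:
Bags: B1 = {a, b, c, d, e, f}
Tree: (single bag)
A single bag containing all 6 vertices is trivially a valid decomposition of width 5. On the other hand G contains the 6-clique {a, b, c, d, e, f}. A clique must lie in a single bag of any decomposition, so no decomposition can have width below 5. Therefore the treewidth is 5.

5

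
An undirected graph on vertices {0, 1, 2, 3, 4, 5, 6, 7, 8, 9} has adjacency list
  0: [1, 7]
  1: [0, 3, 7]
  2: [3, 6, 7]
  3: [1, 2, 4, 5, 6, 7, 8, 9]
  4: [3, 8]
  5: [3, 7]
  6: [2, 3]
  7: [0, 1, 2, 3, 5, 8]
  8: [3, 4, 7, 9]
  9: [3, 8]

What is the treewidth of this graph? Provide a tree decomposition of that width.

Treewidth 2.
One such decomposition:
Bags: B1 = {1, 3, 7}  B2 = {0, 1, 7}  B3 = {3, 7, 8}  B4 = {3, 5, 7}  B5 = {3, 4, 8}  B6 = {2, 3, 7}  B7 = {3, 8, 9}  B8 = {2, 3, 6}
Tree: B1–B2, B1–B3, B1–B4, B3–B5, B4–B6, B5–B7, B6–B8

Every bag has size at most 3, so the width is 3 − 1 = 2 and tw(G) ≤ 2. For the lower bound, the 3 vertices {0, 1, 7} are pairwise adjacent, and any tree decomposition puts a clique entirely inside one bag — forcing width ≥ 2. Therefore the treewidth is 2.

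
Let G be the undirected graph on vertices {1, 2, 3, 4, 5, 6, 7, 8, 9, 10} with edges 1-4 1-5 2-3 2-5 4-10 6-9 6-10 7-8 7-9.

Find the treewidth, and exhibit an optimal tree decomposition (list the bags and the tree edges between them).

The largest bag has 2 vertices, giving width 1; this decomposition certifies tw(G) ≤ 1. G has an edge, so its treewidth is at least 1. Combining the bounds, tw(G) = 1.

Treewidth 1.
One optimal decomposition is:
Bags: B1 = {2, 3}  B2 = {2, 5}  B3 = {1, 5}  B4 = {1, 4}  B5 = {4, 10}  B6 = {6, 10}  B7 = {6, 9}  B8 = {7, 9}  B9 = {7, 8}
Tree: B1–B2, B2–B3, B3–B4, B4–B5, B5–B6, B6–B7, B7–B8, B8–B9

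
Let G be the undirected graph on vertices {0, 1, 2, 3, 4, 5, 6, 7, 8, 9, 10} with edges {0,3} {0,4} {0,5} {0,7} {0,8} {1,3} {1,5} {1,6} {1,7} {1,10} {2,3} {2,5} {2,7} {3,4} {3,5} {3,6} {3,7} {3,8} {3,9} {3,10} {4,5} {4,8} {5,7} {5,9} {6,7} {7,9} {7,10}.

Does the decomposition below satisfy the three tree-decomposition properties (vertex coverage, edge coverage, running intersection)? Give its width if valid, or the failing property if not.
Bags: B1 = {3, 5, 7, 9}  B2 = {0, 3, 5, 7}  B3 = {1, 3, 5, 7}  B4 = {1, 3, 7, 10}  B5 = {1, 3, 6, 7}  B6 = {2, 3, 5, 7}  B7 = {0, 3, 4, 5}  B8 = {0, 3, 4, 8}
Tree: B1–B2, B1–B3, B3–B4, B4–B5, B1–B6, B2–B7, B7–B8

Yes; width 3.

Checking the three conditions: (i) the bags cover all of {0, 1, 2, 3, 4, 5, 6, 7, 8, 9, 10}; (ii) for each edge, some bag contains both endpoints; (iii) the bags containing any fixed vertex form a subtree. All hold, so the decomposition is valid with width 4 − 1 = 3.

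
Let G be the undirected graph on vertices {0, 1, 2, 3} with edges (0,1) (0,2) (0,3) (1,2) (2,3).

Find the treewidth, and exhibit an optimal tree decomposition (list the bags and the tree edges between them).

Treewidth 2.
One such decomposition:
Bags: B1 = {0, 1, 2}  B2 = {0, 2, 3}
Tree: B1–B2

The largest bag has 3 vertices, giving width 2; this decomposition certifies tw(G) ≤ 2. Conversely, {0, 1, 2} is a clique of size 3, and the vertices of any clique must share a bag in every tree decomposition; so some bag has ≥ 3 vertices and tw(G) ≥ 2. Therefore the treewidth is 2.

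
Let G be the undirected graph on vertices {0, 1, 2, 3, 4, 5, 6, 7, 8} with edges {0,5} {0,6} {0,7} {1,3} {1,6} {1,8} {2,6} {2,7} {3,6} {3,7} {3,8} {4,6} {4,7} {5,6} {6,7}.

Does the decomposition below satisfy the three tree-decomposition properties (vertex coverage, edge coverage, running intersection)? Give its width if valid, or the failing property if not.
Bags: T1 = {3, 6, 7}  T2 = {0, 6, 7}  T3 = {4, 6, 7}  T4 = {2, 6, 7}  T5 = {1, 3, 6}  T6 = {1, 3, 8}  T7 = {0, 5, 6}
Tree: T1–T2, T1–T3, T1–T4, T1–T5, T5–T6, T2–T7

Checking the three conditions: (i) the bags cover all of {0, 1, 2, 3, 4, 5, 6, 7, 8}; (ii) for each edge, some bag contains both endpoints; (iii) the bags containing any fixed vertex form a subtree. All hold, so the decomposition is valid with width 3 − 1 = 2.

Yes; width 2.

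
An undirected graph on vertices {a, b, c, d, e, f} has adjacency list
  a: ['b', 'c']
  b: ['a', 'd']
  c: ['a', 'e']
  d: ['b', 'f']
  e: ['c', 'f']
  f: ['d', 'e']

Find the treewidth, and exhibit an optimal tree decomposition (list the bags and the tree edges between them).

Treewidth 2.
One such decomposition:
Bags: B1 = {a, b, c}  B2 = {b, c, e}  B3 = {b, e, f}  B4 = {b, d, f}
Tree: B1–B2, B2–B3, B3–B4

The largest bag has 3 vertices, giving width 2; this decomposition certifies tw(G) ≤ 2. For the lower bound, G contains the cycle b–a–c–e–f–d–b, so G is not a forest; only forests have treewidth ≤ 1, hence tw(G) ≥ 2. Combining the bounds, tw(G) = 2.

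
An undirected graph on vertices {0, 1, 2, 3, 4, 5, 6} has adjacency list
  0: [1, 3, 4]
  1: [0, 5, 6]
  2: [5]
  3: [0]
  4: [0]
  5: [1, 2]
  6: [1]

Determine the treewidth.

1

A width-1 tree decomposition is:
Bags: B1 = {1, 6}  B2 = {0, 1}  B3 = {0, 3}  B4 = {1, 5}  B5 = {2, 5}  B6 = {0, 4}
Tree: B1–B2, B2–B3, B2–B4, B4–B5, B2–B6
Each bag holds 2 vertices, so the decomposition has width 1, which upper-bounds the treewidth. Any graph with an edge has treewidth ≥ 1, and G has the edge 6–1. Combining the bounds, tw(G) = 1.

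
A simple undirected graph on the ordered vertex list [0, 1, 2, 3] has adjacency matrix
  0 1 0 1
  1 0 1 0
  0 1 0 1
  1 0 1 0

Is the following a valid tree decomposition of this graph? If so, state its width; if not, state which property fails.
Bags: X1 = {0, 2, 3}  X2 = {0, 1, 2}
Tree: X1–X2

Vertex coverage: the bags together contain {0, 1, 2, 3}, the full vertex set. Edge coverage: each edge of G has both endpoints in at least one bag. Running intersection: for every vertex, the bags containing it form a connected subtree. All three properties hold, so this is a valid tree decomposition of width max|bag| − 1 = 2, and hence tw(G) ≤ 2.

Yes; width 2.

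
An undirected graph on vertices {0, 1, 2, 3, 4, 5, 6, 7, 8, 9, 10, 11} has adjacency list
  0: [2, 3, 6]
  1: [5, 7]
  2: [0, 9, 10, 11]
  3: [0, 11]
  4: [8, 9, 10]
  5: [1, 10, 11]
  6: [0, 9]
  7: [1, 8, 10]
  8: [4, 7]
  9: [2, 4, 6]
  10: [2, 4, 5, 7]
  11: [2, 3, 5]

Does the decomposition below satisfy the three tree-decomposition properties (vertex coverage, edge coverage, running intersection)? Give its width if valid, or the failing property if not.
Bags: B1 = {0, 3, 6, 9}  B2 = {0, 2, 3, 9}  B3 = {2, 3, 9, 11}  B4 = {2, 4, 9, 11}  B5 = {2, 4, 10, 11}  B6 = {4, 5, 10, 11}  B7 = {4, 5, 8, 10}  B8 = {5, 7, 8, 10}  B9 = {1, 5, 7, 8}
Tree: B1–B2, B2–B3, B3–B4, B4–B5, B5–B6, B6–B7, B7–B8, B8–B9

Yes; width 3.

Checking the three conditions: (i) the bags cover all of {0, 1, 2, 3, 4, 5, 6, 7, 8, 9, 10, 11}; (ii) for each edge, some bag contains both endpoints; (iii) the bags containing any fixed vertex form a subtree. All hold, so the decomposition is valid with width 4 − 1 = 3.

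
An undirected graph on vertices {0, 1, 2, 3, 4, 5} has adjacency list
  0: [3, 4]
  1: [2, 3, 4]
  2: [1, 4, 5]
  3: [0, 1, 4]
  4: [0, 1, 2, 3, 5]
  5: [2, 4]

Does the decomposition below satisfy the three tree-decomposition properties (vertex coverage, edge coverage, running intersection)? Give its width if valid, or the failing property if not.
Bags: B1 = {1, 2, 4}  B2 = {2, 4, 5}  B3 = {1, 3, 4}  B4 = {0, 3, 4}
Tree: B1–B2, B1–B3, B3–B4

Every vertex of G appears in some bag (union = {0, 1, 2, 3, 4, 5}); every edge is covered by a bag; and for each vertex v the set of bags containing v is connected in the bag tree. The decomposition is therefore valid. The largest bag has 3 vertices, so the width is 2.

Yes; width 2.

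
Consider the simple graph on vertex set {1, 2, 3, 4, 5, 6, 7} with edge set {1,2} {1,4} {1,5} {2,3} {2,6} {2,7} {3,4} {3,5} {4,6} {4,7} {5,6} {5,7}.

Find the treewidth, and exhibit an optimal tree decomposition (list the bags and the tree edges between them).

Every bag has size at most 4, so the width is 4 − 1 = 3 and tw(G) ≤ 3. For the lower bound: the 4 vertex sets {3,4}, {5,6}, {2}, {1} are disjoint, each induces a connected subgraph, and every pair is joined by at least one edge of G. Contracting each set to a single vertex therefore yields K_{4} as a minor, and since treewidth is minor-monotone, tw(G) ≥ tw(K_{4}) = 3. Therefore the treewidth is 3.

Treewidth 3.
One optimal decomposition is:
Bags: B1 = {2, 3, 4, 5}  B2 = {2, 4, 5, 6}  B3 = {1, 2, 4, 5}  B4 = {2, 4, 5, 7}
Tree: B1–B2, B2–B3, B3–B4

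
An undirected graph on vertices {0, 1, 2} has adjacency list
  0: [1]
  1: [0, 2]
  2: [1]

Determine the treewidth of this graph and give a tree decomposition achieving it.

Every bag has size at most 2, so the width is 2 − 1 = 1 and tw(G) ≤ 1. Since G has at least one edge (e.g. 0–1), it is not an edgeless graph, so tw(G) ≥ 1. Hence tw(G) = 1 exactly.

Treewidth 1.
One such decomposition:
Bags: B1 = {0, 1}  B2 = {1, 2}
Tree: B1–B2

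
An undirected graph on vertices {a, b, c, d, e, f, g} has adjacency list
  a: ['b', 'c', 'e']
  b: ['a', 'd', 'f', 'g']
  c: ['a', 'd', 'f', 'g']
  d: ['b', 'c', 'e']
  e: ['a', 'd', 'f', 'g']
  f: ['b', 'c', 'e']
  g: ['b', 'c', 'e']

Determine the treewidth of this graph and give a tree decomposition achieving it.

Each bag holds 4 vertices, so the decomposition has width 3, which upper-bounds the treewidth. For the lower bound: the 4 vertex sets {a,b}, {c,f}, {e}, {d} are disjoint, each induces a connected subgraph, and every pair is joined by at least one edge of G. Contracting each set to a single vertex therefore yields K_{4} as a minor, and since treewidth is minor-monotone, tw(G) ≥ tw(K_{4}) = 3. Therefore the treewidth is 3.

Treewidth 3.
One optimal decomposition is:
Bags: B1 = {a, b, c, e}  B2 = {b, c, e, f}  B3 = {b, c, d, e}  B4 = {b, c, e, g}
Tree: B1–B2, B2–B3, B3–B4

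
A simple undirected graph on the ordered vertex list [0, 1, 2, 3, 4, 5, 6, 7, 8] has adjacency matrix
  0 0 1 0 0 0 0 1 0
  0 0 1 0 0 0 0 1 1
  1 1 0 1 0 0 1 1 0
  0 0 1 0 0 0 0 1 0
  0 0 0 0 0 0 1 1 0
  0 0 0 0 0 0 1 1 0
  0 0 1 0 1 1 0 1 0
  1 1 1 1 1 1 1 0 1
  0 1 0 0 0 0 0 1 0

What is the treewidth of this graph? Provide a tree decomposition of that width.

Treewidth 2.
One optimal decomposition is:
Bags: B1 = {1, 2, 7}  B2 = {0, 2, 7}  B3 = {2, 6, 7}  B4 = {1, 7, 8}  B5 = {2, 3, 7}  B6 = {4, 6, 7}  B7 = {5, 6, 7}
Tree: B1–B2, B1–B3, B1–B4, B2–B5, B3–B6, B3–B7

Each bag holds 3 vertices, so the decomposition has width 2, which upper-bounds the treewidth. For the lower bound, the 3 vertices {1, 7, 8} are pairwise adjacent, and any tree decomposition puts a clique entirely inside one bag — forcing width ≥ 2. Combining the bounds, tw(G) = 2.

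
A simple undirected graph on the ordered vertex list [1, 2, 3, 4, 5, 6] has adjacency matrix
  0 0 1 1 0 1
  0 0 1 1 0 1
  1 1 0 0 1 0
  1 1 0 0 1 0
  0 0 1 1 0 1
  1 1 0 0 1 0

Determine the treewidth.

A width-3 tree decomposition is:
Bags: B1 = {2, 3, 4, 6}  B2 = {3, 4, 5, 6}  B3 = {1, 3, 4, 6}
Tree: B1–B2, B2–B3
Each bag holds 4 vertices, so the decomposition has width 3, which upper-bounds the treewidth. For the lower bound: the 4 vertex sets {2,3}, {4,5}, {6}, {1} are disjoint, each induces a connected subgraph, and every pair is joined by at least one edge of G. Contracting each set to a single vertex therefore yields K_{4} as a minor, and since treewidth is minor-monotone, tw(G) ≥ tw(K_{4}) = 3. Therefore the treewidth is 3.

3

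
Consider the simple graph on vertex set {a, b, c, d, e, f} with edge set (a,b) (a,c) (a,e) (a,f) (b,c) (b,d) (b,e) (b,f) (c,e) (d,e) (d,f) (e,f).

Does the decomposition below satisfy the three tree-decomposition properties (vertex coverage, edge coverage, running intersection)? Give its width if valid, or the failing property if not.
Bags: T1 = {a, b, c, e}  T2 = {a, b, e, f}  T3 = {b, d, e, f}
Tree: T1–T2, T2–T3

Yes; width 3.

Vertex coverage: the bags together contain {a, b, c, d, e, f}, the full vertex set. Edge coverage: each edge of G has both endpoints in at least one bag. Running intersection: for every vertex, the bags containing it form a connected subtree. All three properties hold, so this is a valid tree decomposition of width max|bag| − 1 = 3, and hence tw(G) ≤ 3.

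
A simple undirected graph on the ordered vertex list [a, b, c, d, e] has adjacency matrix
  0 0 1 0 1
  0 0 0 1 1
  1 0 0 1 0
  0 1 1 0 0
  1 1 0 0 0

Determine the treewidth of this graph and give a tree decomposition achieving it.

Every bag has size at most 3, so the width is 3 − 1 = 2 and tw(G) ≤ 2. The edges c–d–b–e–a–c form a cycle, so G is not a tree and its treewidth is at least 2. Combining the bounds, tw(G) = 2.

Treewidth 2.
One such decomposition:
Bags: B1 = {b, c, d}  B2 = {b, c, e}  B3 = {a, c, e}
Tree: B1–B2, B2–B3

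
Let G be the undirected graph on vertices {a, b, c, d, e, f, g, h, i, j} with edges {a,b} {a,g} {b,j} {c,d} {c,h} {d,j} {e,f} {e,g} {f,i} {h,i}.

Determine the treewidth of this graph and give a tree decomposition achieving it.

Treewidth 2.
Bags: B1 = {a, b, j}  B2 = {a, d, j}  B3 = {a, c, d}  B4 = {a, c, h}  B5 = {a, h, i}  B6 = {a, f, i}  B7 = {a, e, f}  B8 = {a, e, g}
Tree: B1–B2, B2–B3, B3–B4, B4–B5, B5–B6, B6–B7, B7–B8

Each bag holds 3 vertices, so the decomposition has width 2, which upper-bounds the treewidth. The edges a–b–j–d–c–h–i–f–e–g–a form a cycle, so G is not a tree and its treewidth is at least 2. Therefore the treewidth is 2.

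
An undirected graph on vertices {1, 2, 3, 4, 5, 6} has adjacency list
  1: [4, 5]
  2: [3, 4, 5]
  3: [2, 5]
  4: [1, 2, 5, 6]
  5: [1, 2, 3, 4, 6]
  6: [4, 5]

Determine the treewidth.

2

A width-2 tree decomposition is:
Bags: B1 = {1, 4, 5}  B2 = {2, 4, 5}  B3 = {4, 5, 6}  B4 = {2, 3, 5}
Tree: B1–B2, B1–B3, B2–B4
Every bag has size at most 3, so the width is 3 − 1 = 2 and tw(G) ≤ 2. For the lower bound, the 3 vertices {2, 3, 5} are pairwise adjacent, and any tree decomposition puts a clique entirely inside one bag — forcing width ≥ 2. Combining the bounds, tw(G) = 2.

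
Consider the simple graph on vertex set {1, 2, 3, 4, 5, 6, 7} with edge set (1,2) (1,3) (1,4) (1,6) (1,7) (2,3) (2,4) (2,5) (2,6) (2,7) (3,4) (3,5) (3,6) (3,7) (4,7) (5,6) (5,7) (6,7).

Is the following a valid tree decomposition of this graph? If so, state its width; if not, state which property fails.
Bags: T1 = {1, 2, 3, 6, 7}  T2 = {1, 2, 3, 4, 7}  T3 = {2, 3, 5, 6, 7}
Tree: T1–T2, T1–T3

Every vertex of G appears in some bag (union = {1, 2, 3, 4, 5, 6, 7}); every edge is covered by a bag; and for each vertex v the set of bags containing v is connected in the bag tree. The decomposition is therefore valid. The largest bag has 5 vertices, so the width is 4.

Yes; width 4.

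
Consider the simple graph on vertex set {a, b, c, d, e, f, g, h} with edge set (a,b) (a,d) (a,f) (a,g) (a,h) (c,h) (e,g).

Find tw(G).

1

A width-1 tree decomposition is:
Bags: B1 = {a, h}  B2 = {a, g}  B3 = {e, g}  B4 = {a, f}  B5 = {a, b}  B6 = {c, h}  B7 = {a, d}
Tree: B1–B2, B2–B3, B1–B4, B2–B5, B1–B6, B2–B7
Every bag has size at most 2, so the width is 2 − 1 = 1 and tw(G) ≤ 1. G has an edge, so its treewidth is at least 1. The upper and lower bounds meet at 1, so that is the treewidth.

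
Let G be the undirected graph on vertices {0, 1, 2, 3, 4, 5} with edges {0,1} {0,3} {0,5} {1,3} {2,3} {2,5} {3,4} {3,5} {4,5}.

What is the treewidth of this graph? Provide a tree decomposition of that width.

Every bag has size at most 3, so the width is 3 − 1 = 2 and tw(G) ≤ 2. Conversely, {0, 1, 3} is a clique of size 3, and the vertices of any clique must share a bag in every tree decomposition; so some bag has ≥ 3 vertices and tw(G) ≥ 2. Combining the bounds, tw(G) = 2.

Treewidth 2.
Bags: B1 = {0, 3, 5}  B2 = {0, 1, 3}  B3 = {3, 4, 5}  B4 = {2, 3, 5}
Tree: B1–B2, B1–B3, B3–B4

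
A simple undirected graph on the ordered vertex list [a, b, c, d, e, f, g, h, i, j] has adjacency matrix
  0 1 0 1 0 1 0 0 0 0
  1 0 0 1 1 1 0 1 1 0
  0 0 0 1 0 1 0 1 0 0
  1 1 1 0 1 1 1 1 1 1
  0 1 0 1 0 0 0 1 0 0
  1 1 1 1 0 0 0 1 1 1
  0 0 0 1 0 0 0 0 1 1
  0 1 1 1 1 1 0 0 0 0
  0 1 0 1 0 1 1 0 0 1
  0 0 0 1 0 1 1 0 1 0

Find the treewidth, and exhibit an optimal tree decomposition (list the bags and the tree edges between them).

Treewidth 3.
One such decomposition:
Bags: B1 = {b, d, f, i}  B2 = {b, d, f, h}  B3 = {b, d, e, h}  B4 = {d, f, i, j}  B5 = {c, d, f, h}  B6 = {a, b, d, f}  B7 = {d, g, i, j}
Tree: B1–B2, B2–B3, B1–B4, B2–B5, B2–B6, B4–B7

Every bag has size at most 4, so the width is 4 − 1 = 3 and tw(G) ≤ 3. For the lower bound, the 4 vertices {d, g, i, j} are pairwise adjacent, and any tree decomposition puts a clique entirely inside one bag — forcing width ≥ 3. The upper and lower bounds meet at 3, so that is the treewidth.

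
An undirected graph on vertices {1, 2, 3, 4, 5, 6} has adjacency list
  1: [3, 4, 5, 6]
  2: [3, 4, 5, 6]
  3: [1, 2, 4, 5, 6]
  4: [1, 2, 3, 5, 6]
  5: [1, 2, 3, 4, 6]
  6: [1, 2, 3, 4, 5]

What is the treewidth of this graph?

A width-4 tree decomposition is:
Bags: B1 = {1, 3, 4, 5, 6}  B2 = {2, 3, 4, 5, 6}
Tree: B1–B2
Every bag has size at most 5, so the width is 5 − 1 = 4 and tw(G) ≤ 4. For the lower bound, the 5 vertices {1, 3, 4, 5, 6} are pairwise adjacent, and any tree decomposition puts a clique entirely inside one bag — forcing width ≥ 4. The upper and lower bounds meet at 4, so that is the treewidth.

4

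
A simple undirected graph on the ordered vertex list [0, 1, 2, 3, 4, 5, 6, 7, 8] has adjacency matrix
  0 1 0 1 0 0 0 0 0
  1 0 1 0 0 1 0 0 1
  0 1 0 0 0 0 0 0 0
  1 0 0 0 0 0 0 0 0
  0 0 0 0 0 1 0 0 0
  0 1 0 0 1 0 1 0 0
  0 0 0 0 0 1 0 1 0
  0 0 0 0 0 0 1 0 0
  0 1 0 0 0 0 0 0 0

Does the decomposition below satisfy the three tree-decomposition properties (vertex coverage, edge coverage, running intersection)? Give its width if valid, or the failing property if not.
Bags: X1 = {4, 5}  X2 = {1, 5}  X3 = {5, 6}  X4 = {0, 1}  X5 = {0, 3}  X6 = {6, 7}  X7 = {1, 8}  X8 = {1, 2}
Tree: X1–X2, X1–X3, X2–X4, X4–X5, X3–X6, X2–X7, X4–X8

Checking the three conditions: (i) the bags cover all of {0, 1, 2, 3, 4, 5, 6, 7, 8}; (ii) for each edge, some bag contains both endpoints; (iii) the bags containing any fixed vertex form a subtree. All hold, so the decomposition is valid with width 2 − 1 = 1.

Yes; width 1.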